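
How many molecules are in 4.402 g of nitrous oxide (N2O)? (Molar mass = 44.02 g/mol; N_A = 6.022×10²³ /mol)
Moles = 4.402 g ÷ 44.02 g/mol = 0.1 mol
Molecules = 0.1 mol × 6.022×10²³ /mol = 6.022e+22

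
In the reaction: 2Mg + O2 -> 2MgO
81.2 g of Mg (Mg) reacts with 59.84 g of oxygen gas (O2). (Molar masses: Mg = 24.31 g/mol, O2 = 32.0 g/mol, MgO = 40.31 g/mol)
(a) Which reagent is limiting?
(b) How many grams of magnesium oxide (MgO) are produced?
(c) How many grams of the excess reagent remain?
(a) Mg, (b) 134.6 g, (c) 6.397 g

Moles of Mg = 81.2 g ÷ 24.31 g/mol = 3.34019 mol
Moles of O2 = 59.84 g ÷ 32.0 g/mol = 1.87 mol
Moles ÷ coefficient: Mg: 3.34019/2 = 1.67, O2: 1.87/1 = 1.87
(a) Mg has the smaller value, so Mg is the limiting reagent.
(b) Moles of MgO = 3.34019 mol Mg × (2/2) = 3.34019 mol; mass = 3.34019 mol × 40.31 g/mol = 134.6 g
(c) O2 consumed = 3.34019 × (1/2) = 1.67009 mol; remaining = 1.87 − 1.67009 = 0.199905 mol; mass = 0.199905 mol × 32.0 g/mol = 6.397 g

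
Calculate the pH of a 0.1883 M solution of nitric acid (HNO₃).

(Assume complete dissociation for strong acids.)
pH = 0.73

[H⁺] = 0.1883 M for strong acid. pH = -log[H⁺] = -log(0.1883)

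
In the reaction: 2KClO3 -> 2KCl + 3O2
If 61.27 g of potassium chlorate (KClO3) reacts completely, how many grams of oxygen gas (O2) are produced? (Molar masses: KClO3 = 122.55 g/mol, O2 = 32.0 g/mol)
Moles of KClO3 = 61.27 g ÷ 122.55 g/mol = 0.499959 mol
Mole ratio: 3 mol O2 / 2 mol KClO3
Moles of O2 = 0.499959 × (3/2) = 0.749939 mol
Mass of O2 = 0.749939 mol × 32.0 g/mol = 24 g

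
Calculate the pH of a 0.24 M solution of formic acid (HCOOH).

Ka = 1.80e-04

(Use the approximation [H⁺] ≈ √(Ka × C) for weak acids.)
pH = 2.18

[H⁺] = √(Ka × C) = √(1.80e-04 × 0.24) = 6.5727e-03. pH = -log(6.5727e-03)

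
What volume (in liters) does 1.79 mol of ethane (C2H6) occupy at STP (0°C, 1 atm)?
At STP, 1 mol of gas occupies 22.4 L
Volume = 1.79 mol × 22.4 L/mol = 40.10 L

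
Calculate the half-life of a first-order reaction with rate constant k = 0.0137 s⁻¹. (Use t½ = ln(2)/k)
50.59 s

t½ = ln(2)/k = 0.6931/0.0137 = 50.59 s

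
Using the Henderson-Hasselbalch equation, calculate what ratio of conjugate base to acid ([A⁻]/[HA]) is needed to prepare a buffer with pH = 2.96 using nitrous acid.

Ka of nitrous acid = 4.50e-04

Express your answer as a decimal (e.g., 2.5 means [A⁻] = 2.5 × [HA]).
[A⁻]/[HA] = 0.410

pKa = −log(4.50e-04) = 3.3468. pH = pKa + log([A⁻]/[HA]). 2.96 = 3.3468 + log(ratio). log(ratio) = 2.96 − 3.3468 = -0.3868. ratio = 10^(-0.3868) = 0.410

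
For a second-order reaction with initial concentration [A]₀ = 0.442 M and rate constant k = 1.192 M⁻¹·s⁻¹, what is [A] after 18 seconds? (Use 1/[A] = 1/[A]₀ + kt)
0.0422 M

1/[A] = 1/[A]₀ + k·t = 1/0.442 + (1.192)·(18) = 2.2624 + 21.4560 = 23.7184
[A] = 1/23.7184 = 0.0422 M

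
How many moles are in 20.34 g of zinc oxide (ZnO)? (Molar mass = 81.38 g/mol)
Moles = 20.34 g ÷ 81.38 g/mol = 0.2499 mol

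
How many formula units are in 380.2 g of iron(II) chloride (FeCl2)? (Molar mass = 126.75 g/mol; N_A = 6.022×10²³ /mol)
Moles = 380.2 g ÷ 126.75 g/mol = 2.99961 mol
Formula units = 2.99961 mol × 6.022×10²³ /mol = 1.806e+24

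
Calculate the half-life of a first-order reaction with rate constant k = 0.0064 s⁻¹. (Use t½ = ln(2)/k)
108.30 s

t½ = ln(2)/k = 0.6931/0.0064 = 108.30 s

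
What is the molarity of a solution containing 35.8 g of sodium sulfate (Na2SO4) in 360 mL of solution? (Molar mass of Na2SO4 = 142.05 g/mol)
Moles of Na2SO4 = 35.8 g ÷ 142.05 g/mol = 0.252024 mol
Volume = 360 mL = 0.36 L
Molarity = 0.252024 mol ÷ 0.36 L = 0.7001 M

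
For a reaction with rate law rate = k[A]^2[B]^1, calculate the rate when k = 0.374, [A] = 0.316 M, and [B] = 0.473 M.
0.01766 M/s

rate = k·[A]^2·[B]^1 = 0.374·(0.316)^2·(0.473)^1 = 0.374·0.099856·0.473 = 0.01766 M/s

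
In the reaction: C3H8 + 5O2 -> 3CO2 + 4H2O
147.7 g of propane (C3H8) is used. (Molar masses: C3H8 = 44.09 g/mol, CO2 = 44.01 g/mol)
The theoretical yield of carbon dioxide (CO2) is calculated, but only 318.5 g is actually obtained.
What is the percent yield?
Moles of C3H8 = 147.7 g ÷ 44.09 g/mol = 3.34997 mol
Mole ratio: 3 mol CO2 / 1 mol C3H8
Moles of CO2 = 3.34997 × (3/1) = 10.0499 mol
Theoretical yield = 10.0499 mol × 44.01 g/mol = 442.3 g
Actual yield = 318.5 g
Percent yield = (318.5 / 442.3) × 100% = 72.0%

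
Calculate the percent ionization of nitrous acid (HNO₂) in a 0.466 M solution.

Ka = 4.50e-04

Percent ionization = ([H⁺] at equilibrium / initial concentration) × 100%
Percent ionization = 3.06%

Let x = [H⁺]. Ka = x²/(C - x) ⇒ x² + (4.50e-04)x - (4.50e-04)(0.466) = 0. x = 1.4258e-02. Percent = (1.4258e-02/0.466) × 100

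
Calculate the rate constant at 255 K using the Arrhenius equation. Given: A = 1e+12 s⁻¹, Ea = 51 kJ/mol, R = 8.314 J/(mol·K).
3.57e+01 s⁻¹

k = A·exp(-Ea/(R·T)) = 1e+12·exp(-51000/(8.314·255)) = 1e+12·exp(-24.0558) = 1e+12·3.5702e-11 = 3.57e+01 s⁻¹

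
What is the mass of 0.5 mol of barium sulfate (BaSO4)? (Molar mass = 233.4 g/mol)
Mass = 0.5 mol × 233.4 g/mol = 116.7 g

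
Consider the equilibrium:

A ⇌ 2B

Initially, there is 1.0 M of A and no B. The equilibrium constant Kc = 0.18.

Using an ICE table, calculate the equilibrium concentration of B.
[B] = 0.382 M

ICE: [A] = 1.0 − x, [B] = 2x.
Kc = (2x)²/(1.0 − x) = 0.18 ⇒ 4x² + 0.18x − 0.18 = 0.
x = (−0.18 + √(0.18² + 4·4·0.18))/(2·4) = (−0.18 + √2.9124)/8 = 0.19082.
[B] = 2x = 0.382 M.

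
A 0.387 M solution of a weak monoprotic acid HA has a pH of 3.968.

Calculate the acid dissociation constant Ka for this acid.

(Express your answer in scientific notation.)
K_a = 3.00e-08

[H⁺] = 10^(−pH) = 10^(−3.968) = 1.076e-04 M. For HA ⇌ H⁺ + A⁻, Ka = x²/(C − x) = (1.076e-04)²/(0.387 − 1.076e-04) = 3.00e-08.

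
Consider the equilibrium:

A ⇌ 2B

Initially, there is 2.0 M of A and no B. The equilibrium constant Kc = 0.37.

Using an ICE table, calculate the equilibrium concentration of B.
[B] = 0.773 M

ICE: [A] = 2.0 − x, [B] = 2x.
Kc = (2x)²/(2.0 − x) = 0.37 ⇒ 4x² + 0.37x − 0.74 = 0.
x = (−0.37 + √(0.37² + 4·4·0.74))/(2·4) = (−0.37 + √11.977)/8 = 0.38635.
[B] = 2x = 0.773 M.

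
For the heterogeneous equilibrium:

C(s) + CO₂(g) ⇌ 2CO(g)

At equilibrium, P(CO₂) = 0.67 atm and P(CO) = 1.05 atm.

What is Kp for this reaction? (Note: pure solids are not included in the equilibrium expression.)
K_p = 1.646

Solid C is excluded.
Kp = P(CO)²/P(CO₂) = (1.05)²/0.67 = 1.103/0.67 = 1.646.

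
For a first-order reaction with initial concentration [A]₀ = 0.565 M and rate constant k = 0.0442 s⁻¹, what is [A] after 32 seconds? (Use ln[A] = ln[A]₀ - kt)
0.1373 M

ln[A] = ln[A]₀ - k·t = ln(0.565) - (0.0442)·(32) = -0.5709 - 1.4144 = -1.9853
[A] = e^(-1.9853) = 0.1373 M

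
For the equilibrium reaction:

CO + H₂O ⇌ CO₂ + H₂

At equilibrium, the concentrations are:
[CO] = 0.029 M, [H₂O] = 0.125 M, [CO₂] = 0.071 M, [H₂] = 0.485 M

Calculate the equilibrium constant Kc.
K_c = 9.4993

Kc = ([CO₂] × [H₂]) / ([CO] × [H₂O])
   = ((0.071)·(0.485)) / ((0.029)·(0.125))
   = 0.034435 / 0.003625 = 9.4993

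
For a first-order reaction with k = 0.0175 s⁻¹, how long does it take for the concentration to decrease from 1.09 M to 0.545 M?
39.61 s

From ln[A] = ln[A]₀ - k·t: t = ln([A]₀/[A])/k = ln(1.09/0.545)/0.0175 = ln(2.0000)/0.0175 = 0.6931/0.0175 = 39.61 s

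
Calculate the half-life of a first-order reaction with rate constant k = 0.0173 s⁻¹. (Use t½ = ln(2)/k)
40.07 s

t½ = ln(2)/k = 0.6931/0.0173 = 40.07 s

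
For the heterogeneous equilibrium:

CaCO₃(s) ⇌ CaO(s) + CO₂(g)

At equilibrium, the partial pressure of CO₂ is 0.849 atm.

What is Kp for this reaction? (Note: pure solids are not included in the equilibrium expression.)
K_p = 0.849

Solids (CaCO₃, CaO) have activity 1 and are excluded.
Kp = P(CO₂) = 0.849.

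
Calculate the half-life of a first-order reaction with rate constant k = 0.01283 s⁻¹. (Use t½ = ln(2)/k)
54.03 s

t½ = ln(2)/k = 0.6931/0.01283 = 54.03 s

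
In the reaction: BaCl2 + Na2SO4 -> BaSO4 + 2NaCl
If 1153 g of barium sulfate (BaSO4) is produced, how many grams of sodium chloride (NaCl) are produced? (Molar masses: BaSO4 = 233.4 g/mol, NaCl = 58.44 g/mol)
Moles of BaSO4 = 1153 g ÷ 233.4 g/mol = 4.94002 mol
Mole ratio: 2 mol NaCl / 1 mol BaSO4
Moles of NaCl = 4.94002 × (2/1) = 9.88003 mol
Mass of NaCl = 9.88003 mol × 58.44 g/mol = 577.4 g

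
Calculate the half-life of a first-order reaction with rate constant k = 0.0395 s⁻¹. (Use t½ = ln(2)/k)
17.55 s

t½ = ln(2)/k = 0.6931/0.0395 = 17.55 s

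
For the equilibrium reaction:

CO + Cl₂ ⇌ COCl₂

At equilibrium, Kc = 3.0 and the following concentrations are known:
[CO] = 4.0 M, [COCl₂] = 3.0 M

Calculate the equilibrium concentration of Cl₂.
[Cl₂] = 0.2500 M

Kc = ([COCl₂]) / ([CO] × [Cl₂]) = 3.0
[Cl₂]^1 = (product terms)/(Kc · other reactant terms) = 3 / (3.0 · 4) = 0.25
[Cl₂] = 0.2500 M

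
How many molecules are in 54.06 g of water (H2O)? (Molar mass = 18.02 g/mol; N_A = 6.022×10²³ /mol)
Moles = 54.06 g ÷ 18.02 g/mol = 3 mol
Molecules = 3 mol × 6.022×10²³ /mol = 1.807e+24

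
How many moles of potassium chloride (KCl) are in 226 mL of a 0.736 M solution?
Moles = Molarity × Volume (L)
Moles = 0.736 M × 0.226 L = 0.1663 mol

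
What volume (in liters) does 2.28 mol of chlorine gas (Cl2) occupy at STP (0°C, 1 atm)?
At STP, 1 mol of gas occupies 22.4 L
Volume = 2.28 mol × 22.4 L/mol = 51.07 L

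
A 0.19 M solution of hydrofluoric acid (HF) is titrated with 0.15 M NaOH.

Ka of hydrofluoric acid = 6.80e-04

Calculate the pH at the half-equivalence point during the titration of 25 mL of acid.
pH = pKa = 3.17

At the half-equivalence point, [HA] = [A⁻], so by Henderson–Hasselbalch pH = pKa + log(1) = pKa.
pKa = −log(6.80e-04) = 3.17.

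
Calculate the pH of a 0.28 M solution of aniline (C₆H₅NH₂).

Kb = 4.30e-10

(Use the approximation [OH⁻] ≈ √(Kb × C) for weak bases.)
pH = 9.04

[OH⁻] = √(Kb × C) = √(4.30e-10 × 0.28) = 1.0973e-05. pOH = 4.96, pH = 14 - pOH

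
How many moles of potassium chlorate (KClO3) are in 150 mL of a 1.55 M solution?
Moles = Molarity × Volume (L)
Moles = 1.55 M × 0.15 L = 0.2325 mol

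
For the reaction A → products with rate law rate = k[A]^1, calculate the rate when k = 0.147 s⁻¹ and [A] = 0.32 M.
0.04704 M/s

rate = k·[A]^1 = 0.147·(0.32)^1 = 0.147·0.32 = 0.04704 M/s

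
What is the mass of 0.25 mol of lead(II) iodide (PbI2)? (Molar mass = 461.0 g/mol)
Mass = 0.25 mol × 461.0 g/mol = 115.2 g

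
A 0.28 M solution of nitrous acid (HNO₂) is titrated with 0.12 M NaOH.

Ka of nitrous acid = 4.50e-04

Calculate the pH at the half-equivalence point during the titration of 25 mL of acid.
pH = pKa = 3.35

At the half-equivalence point, [HA] = [A⁻], so by Henderson–Hasselbalch pH = pKa + log(1) = pKa.
pKa = −log(4.50e-04) = 3.35.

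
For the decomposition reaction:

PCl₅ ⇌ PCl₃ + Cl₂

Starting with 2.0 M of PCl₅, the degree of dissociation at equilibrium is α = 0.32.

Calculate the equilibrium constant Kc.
K_c = 0.3012

x = α·[A]₀ = 0.32 × 2.0 = 0.64 M dissociated.
At eq: [PCl₅] = 2.0 − 0.64 = 1.36 M; [PCl₃] = [Cl₂] = x = 0.64 M.
Kc = [PCl₃][Cl₂]/[PCl₅] = (0.64)²/1.36 = 0.3012.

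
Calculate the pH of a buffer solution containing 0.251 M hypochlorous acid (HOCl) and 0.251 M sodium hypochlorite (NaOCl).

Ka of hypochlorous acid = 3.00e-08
pH = 7.52

pKa = -log(3.00e-08) = 7.52. pH = pKa + log([A⁻]/[HA]) = 7.52 + log(0.251/0.251)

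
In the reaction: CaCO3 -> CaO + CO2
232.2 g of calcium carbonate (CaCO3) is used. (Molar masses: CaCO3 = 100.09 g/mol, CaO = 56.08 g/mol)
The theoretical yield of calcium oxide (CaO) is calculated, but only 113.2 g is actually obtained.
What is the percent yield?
Moles of CaCO3 = 232.2 g ÷ 100.09 g/mol = 2.31991 mol
Mole ratio: 1 mol CaO / 1 mol CaCO3
Moles of CaO = 2.31991 × (1/1) = 2.31991 mol
Theoretical yield = 2.31991 mol × 56.08 g/mol = 130.1 g
Actual yield = 113.2 g
Percent yield = (113.2 / 130.1) × 100% = 87.0%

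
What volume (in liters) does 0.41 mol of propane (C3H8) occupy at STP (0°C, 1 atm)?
At STP, 1 mol of gas occupies 22.4 L
Volume = 0.41 mol × 22.4 L/mol = 9.18 L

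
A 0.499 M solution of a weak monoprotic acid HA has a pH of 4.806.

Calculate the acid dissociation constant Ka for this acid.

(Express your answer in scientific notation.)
K_a = 4.90e-10

[H⁺] = 10^(−pH) = 10^(−4.806) = 1.563e-05 M. For HA ⇌ H⁺ + A⁻, Ka = x²/(C − x) = (1.563e-05)²/(0.499 − 1.563e-05) = 4.90e-10.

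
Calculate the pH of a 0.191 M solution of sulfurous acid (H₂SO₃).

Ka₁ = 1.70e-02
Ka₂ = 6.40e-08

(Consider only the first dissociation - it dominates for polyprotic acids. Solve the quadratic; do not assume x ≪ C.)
pH = 1.31

x² + Ka₁·x − Ka₁·C = 0 with Ka₁ = 1.70e-02, C = 0.191.
x = (−Ka₁ + √(Ka₁² + 4·Ka₁·C))/2 = 4.9113e-02 M, so pH = 1.31.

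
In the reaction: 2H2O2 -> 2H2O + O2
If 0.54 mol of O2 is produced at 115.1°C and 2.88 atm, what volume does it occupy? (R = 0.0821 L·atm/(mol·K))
T = 115.1°C + 273.15 = 388.25 K
V = nRT/P = (0.54 × 0.0821 × 388.25) / 2.88
V = 5.98 L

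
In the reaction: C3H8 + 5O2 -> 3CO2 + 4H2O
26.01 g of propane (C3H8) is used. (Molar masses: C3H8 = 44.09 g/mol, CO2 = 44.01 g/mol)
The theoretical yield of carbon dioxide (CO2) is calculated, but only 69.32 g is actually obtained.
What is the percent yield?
Moles of C3H8 = 26.01 g ÷ 44.09 g/mol = 0.58993 mol
Mole ratio: 3 mol CO2 / 1 mol C3H8
Moles of CO2 = 0.58993 × (3/1) = 1.76979 mol
Theoretical yield = 1.76979 mol × 44.01 g/mol = 77.888 g
Actual yield = 69.32 g
Percent yield = (69.32 / 77.888) × 100% = 89.0%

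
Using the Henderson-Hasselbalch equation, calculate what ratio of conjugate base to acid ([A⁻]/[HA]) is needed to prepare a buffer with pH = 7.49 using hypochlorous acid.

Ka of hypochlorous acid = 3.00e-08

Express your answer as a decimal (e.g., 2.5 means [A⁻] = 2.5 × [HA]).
[A⁻]/[HA] = 0.927

pKa = −log(3.00e-08) = 7.5229. pH = pKa + log([A⁻]/[HA]). 7.49 = 7.5229 + log(ratio). log(ratio) = 7.49 − 7.5229 = -0.0329. ratio = 10^(-0.0329) = 0.927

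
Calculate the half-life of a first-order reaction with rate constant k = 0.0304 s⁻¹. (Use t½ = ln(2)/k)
22.80 s

t½ = ln(2)/k = 0.6931/0.0304 = 22.80 s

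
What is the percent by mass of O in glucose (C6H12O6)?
Mass of O in formula = 16.0 × 6 = 96 g/mol
Molar mass = 180.16 g/mol
% O = (96/180.16) × 100% = 53.29%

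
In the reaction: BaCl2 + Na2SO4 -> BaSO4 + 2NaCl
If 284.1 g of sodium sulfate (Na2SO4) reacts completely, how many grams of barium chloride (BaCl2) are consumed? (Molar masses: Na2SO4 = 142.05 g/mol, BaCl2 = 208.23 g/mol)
Moles of Na2SO4 = 284.1 g ÷ 142.05 g/mol = 2 mol
Mole ratio: 1 mol BaCl2 / 1 mol Na2SO4
Moles of BaCl2 = 2 × (1/1) = 2 mol
Mass of BaCl2 = 2 mol × 208.23 g/mol = 416.5 g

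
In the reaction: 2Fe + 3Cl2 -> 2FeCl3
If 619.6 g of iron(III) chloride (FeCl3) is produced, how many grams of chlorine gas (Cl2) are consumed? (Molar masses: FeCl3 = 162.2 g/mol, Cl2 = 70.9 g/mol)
Moles of FeCl3 = 619.6 g ÷ 162.2 g/mol = 3.81998 mol
Mole ratio: 3 mol Cl2 / 2 mol FeCl3
Moles of Cl2 = 3.81998 × (3/2) = 5.72996 mol
Mass of Cl2 = 5.72996 mol × 70.9 g/mol = 406.3 g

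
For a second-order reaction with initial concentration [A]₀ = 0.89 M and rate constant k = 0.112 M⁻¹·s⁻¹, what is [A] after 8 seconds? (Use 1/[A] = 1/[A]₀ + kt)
0.4951 M

1/[A] = 1/[A]₀ + k·t = 1/0.89 + (0.112)·(8) = 1.1236 + 0.8960 = 2.0196
[A] = 1/2.0196 = 0.4951 M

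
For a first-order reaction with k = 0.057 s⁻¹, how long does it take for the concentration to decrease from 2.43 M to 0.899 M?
17.44 s

From ln[A] = ln[A]₀ - k·t: t = ln([A]₀/[A])/k = ln(2.43/0.899)/0.057 = ln(2.7030)/0.057 = 0.9944/0.057 = 17.44 s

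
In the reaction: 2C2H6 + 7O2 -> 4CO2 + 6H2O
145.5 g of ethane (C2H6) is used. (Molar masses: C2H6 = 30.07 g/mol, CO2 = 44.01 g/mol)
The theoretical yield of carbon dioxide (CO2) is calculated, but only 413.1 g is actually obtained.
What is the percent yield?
Moles of C2H6 = 145.5 g ÷ 30.07 g/mol = 4.83871 mol
Mole ratio: 4 mol CO2 / 2 mol C2H6
Moles of CO2 = 4.83871 × (4/2) = 9.67742 mol
Theoretical yield = 9.67742 mol × 44.01 g/mol = 425.9 g
Actual yield = 413.1 g
Percent yield = (413.1 / 425.9) × 100% = 97.0%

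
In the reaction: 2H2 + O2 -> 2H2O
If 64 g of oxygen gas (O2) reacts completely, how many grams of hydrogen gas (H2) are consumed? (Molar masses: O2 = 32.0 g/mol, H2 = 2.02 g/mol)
Moles of O2 = 64 g ÷ 32.0 g/mol = 2 mol
Mole ratio: 2 mol H2 / 1 mol O2
Moles of H2 = 2 × (2/1) = 4 mol
Mass of H2 = 4 mol × 2.02 g/mol = 8.08 g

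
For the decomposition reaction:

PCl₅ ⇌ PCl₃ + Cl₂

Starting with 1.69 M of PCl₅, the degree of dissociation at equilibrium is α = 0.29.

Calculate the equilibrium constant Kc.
K_c = 0.2002

x = α·[A]₀ = 0.29 × 1.69 = 0.4901 M dissociated.
At eq: [PCl₅] = 1.69 − 0.4901 = 1.2 M; [PCl₃] = [Cl₂] = x = 0.4901 M.
Kc = [PCl₃][Cl₂]/[PCl₅] = (0.4901)²/1.2 = 0.2002.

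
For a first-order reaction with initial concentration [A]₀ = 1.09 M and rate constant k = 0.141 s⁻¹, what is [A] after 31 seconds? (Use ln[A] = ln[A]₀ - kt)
0.0138 M

ln[A] = ln[A]₀ - k·t = ln(1.09) - (0.141)·(31) = 0.0862 - 4.3710 = -4.2848
[A] = e^(-4.2848) = 0.0138 M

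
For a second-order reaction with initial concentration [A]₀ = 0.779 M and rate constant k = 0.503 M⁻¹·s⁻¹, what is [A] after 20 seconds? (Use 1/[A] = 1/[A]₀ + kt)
0.0882 M

1/[A] = 1/[A]₀ + k·t = 1/0.779 + (0.503)·(20) = 1.2837 + 10.0600 = 11.3437
[A] = 1/11.3437 = 0.0882 M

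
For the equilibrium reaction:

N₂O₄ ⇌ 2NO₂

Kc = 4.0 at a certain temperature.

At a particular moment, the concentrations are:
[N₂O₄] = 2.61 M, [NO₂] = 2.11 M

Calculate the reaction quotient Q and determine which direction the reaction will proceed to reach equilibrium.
Q = 1.706, Q < K, reaction proceeds forward (toward products)

Q = ([NO₂]^2) / ([N₂O₄])
  = ((2.11)^2) / ((2.61)) = 4.4521/2.61 = 1.706
Since Q = 1.706 < Kc = 4.0, the reaction proceeds forward (toward products) to reach equilibrium.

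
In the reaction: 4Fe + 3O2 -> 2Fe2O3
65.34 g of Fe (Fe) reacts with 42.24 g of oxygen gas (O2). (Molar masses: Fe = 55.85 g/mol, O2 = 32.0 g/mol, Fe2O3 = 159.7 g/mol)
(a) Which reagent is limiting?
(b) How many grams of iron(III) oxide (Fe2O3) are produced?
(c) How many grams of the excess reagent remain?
(a) Fe, (b) 93.42 g, (c) 14.16 g

Moles of Fe = 65.34 g ÷ 55.85 g/mol = 1.16992 mol
Moles of O2 = 42.24 g ÷ 32.0 g/mol = 1.32 mol
Moles ÷ coefficient: Fe: 1.16992/4 = 0.2925, O2: 1.32/3 = 0.44
(a) Fe has the smaller value, so Fe is the limiting reagent.
(b) Moles of Fe2O3 = 1.16992 mol Fe × (2/4) = 0.58496 mol; mass = 0.58496 mol × 159.7 g/mol = 93.42 g
(c) O2 consumed = 1.16992 × (3/4) = 0.87744 mol; remaining = 1.32 − 0.87744 = 0.44256 mol; mass = 0.44256 mol × 32.0 g/mol = 14.16 g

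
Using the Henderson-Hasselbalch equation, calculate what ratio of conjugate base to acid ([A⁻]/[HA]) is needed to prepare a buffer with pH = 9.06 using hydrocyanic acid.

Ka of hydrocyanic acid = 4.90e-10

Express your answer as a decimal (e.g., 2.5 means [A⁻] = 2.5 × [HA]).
[A⁻]/[HA] = 0.563

pKa = −log(4.90e-10) = 9.3098. pH = pKa + log([A⁻]/[HA]). 9.06 = 9.3098 + log(ratio). log(ratio) = 9.06 − 9.3098 = -0.2498. ratio = 10^(-0.2498) = 0.563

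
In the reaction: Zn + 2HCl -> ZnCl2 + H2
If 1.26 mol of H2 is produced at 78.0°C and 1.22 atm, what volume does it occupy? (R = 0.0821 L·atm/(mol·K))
T = 78.0°C + 273.15 = 351.15 K
V = nRT/P = (1.26 × 0.0821 × 351.15) / 1.22
V = 29.77 L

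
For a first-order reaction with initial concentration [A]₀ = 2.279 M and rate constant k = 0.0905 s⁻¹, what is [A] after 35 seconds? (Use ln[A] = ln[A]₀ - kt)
0.0960 M

ln[A] = ln[A]₀ - k·t = ln(2.279) - (0.0905)·(35) = 0.8237 - 3.1675 = -2.3438
[A] = e^(-2.3438) = 0.0960 M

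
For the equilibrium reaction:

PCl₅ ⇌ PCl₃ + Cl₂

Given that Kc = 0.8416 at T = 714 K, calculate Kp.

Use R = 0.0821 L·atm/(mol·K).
K_p = 49.3341

Δn = (moles gaseous products) − (moles gaseous reactants) = 1
T = 714 K; RT = 0.0821 × 714 = 58.6194
Kp = Kc·(RT)^Δn = 0.8416 × (58.6194)^1 = 0.8416 × 58.6194 = 49.3341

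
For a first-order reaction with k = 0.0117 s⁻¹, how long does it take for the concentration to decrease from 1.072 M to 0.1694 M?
157.69 s

From ln[A] = ln[A]₀ - k·t: t = ln([A]₀/[A])/k = ln(1.072/0.1694)/0.0117 = ln(6.3282)/0.0117 = 1.8450/0.0117 = 157.69 s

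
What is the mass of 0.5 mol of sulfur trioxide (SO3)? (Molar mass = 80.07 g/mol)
Mass = 0.5 mol × 80.07 g/mol = 40.03 g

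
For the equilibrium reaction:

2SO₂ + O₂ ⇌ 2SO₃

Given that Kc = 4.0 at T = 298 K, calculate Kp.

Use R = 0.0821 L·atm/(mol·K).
K_p = 0.1635

Δn = (moles gaseous products) − (moles gaseous reactants) = -1
T = 298 K; RT = 0.0821 × 298 = 24.4658
Kp = Kc·(RT)^Δn = 4.0 × (24.4658)^-1 = 4.0 × 0.0408734 = 0.1635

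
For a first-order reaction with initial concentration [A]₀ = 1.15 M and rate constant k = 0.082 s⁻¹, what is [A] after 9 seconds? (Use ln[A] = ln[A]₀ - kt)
0.5498 M

ln[A] = ln[A]₀ - k·t = ln(1.15) - (0.082)·(9) = 0.1398 - 0.7380 = -0.5982
[A] = e^(-0.5982) = 0.5498 M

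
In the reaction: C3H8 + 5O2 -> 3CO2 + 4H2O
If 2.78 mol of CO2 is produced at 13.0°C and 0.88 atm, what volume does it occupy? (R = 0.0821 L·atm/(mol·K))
T = 13.0°C + 273.15 = 286.15 K
V = nRT/P = (2.78 × 0.0821 × 286.15) / 0.88
V = 74.22 L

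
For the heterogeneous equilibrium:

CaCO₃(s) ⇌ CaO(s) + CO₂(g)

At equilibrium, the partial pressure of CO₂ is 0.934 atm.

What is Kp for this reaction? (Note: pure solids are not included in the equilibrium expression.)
K_p = 0.934

Solids (CaCO₃, CaO) have activity 1 and are excluded.
Kp = P(CO₂) = 0.934.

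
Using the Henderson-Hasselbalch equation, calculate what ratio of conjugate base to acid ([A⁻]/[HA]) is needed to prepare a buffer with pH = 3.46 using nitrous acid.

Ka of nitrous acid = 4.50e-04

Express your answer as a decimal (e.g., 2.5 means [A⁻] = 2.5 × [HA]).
[A⁻]/[HA] = 1.298

pKa = −log(4.50e-04) = 3.3468. pH = pKa + log([A⁻]/[HA]). 3.46 = 3.3468 + log(ratio). log(ratio) = 3.46 − 3.3468 = 0.1132. ratio = 10^(0.1132) = 1.298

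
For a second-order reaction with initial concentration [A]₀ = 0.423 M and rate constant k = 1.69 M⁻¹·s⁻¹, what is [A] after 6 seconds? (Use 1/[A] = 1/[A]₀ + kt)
0.0800 M

1/[A] = 1/[A]₀ + k·t = 1/0.423 + (1.69)·(6) = 2.3641 + 10.1400 = 12.5041
[A] = 1/12.5041 = 0.0800 M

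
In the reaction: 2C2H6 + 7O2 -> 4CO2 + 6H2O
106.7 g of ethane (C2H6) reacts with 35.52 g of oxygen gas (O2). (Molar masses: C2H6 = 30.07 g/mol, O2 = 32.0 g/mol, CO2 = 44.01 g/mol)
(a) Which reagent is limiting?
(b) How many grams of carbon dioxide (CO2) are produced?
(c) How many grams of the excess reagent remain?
(a) O2, (b) 27.91 g, (c) 97.16 g

Moles of C2H6 = 106.7 g ÷ 30.07 g/mol = 3.54839 mol
Moles of O2 = 35.52 g ÷ 32.0 g/mol = 1.11 mol
Moles ÷ coefficient: C2H6: 3.54839/2 = 1.774, O2: 1.11/7 = 0.1586
(a) O2 has the smaller value, so O2 is the limiting reagent.
(b) Moles of CO2 = 1.11 mol O2 × (4/7) = 0.634286 mol; mass = 0.634286 mol × 44.01 g/mol = 27.91 g
(c) C2H6 consumed = 1.11 × (2/7) = 0.317143 mol; remaining = 3.54839 − 0.317143 = 3.23124 mol; mass = 3.23124 mol × 30.07 g/mol = 97.16 g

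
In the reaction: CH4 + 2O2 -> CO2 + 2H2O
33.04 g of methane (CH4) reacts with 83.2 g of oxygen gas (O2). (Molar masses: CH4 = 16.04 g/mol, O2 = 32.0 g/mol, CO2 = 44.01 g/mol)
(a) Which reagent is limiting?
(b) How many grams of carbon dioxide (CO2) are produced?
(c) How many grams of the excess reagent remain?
(a) O2, (b) 57.21 g, (c) 12.19 g

Moles of CH4 = 33.04 g ÷ 16.04 g/mol = 2.05985 mol
Moles of O2 = 83.2 g ÷ 32.0 g/mol = 2.6 mol
Moles ÷ coefficient: CH4: 2.05985/1 = 2.06, O2: 2.6/2 = 1.3
(a) O2 has the smaller value, so O2 is the limiting reagent.
(b) Moles of CO2 = 2.6 mol O2 × (1/2) = 1.3 mol; mass = 1.3 mol × 44.01 g/mol = 57.21 g
(c) CH4 consumed = 2.6 × (1/2) = 1.3 mol; remaining = 2.05985 − 1.3 = 0.75985 mol; mass = 0.75985 mol × 16.04 g/mol = 12.19 g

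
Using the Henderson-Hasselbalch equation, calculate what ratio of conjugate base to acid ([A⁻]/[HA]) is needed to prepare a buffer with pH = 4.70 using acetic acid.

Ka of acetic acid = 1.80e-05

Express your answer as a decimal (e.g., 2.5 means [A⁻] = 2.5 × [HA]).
[A⁻]/[HA] = 0.902

pKa = −log(1.80e-05) = 4.7447. pH = pKa + log([A⁻]/[HA]). 4.70 = 4.7447 + log(ratio). log(ratio) = 4.70 − 4.7447 = -0.0447. ratio = 10^(-0.0447) = 0.902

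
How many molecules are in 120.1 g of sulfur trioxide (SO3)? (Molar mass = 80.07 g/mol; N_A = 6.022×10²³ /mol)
Moles = 120.1 g ÷ 80.07 g/mol = 1.49994 mol
Molecules = 1.49994 mol × 6.022×10²³ /mol = 9.033e+23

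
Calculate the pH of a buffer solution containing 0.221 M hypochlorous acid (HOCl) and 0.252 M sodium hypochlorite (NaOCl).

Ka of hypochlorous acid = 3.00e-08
pH = 7.58

pKa = -log(3.00e-08) = 7.52. pH = pKa + log([A⁻]/[HA]) = 7.52 + log(0.252/0.221)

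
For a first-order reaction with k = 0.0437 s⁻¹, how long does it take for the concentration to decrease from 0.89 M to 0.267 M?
27.55 s

From ln[A] = ln[A]₀ - k·t: t = ln([A]₀/[A])/k = ln(0.89/0.267)/0.0437 = ln(3.3333)/0.0437 = 1.2040/0.0437 = 27.55 s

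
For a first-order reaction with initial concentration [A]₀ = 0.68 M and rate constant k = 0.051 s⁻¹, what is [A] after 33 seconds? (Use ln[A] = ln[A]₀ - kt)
0.1264 M

ln[A] = ln[A]₀ - k·t = ln(0.68) - (0.051)·(33) = -0.3857 - 1.6830 = -2.0687
[A] = e^(-2.0687) = 0.1264 M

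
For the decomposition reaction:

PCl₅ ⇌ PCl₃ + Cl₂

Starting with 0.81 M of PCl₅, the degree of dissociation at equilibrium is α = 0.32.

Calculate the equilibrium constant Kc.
K_c = 0.1220

x = α·[A]₀ = 0.32 × 0.81 = 0.2592 M dissociated.
At eq: [PCl₅] = 0.81 − 0.2592 = 0.5508 M; [PCl₃] = [Cl₂] = x = 0.2592 M.
Kc = [PCl₃][Cl₂]/[PCl₅] = (0.2592)²/0.5508 = 0.122.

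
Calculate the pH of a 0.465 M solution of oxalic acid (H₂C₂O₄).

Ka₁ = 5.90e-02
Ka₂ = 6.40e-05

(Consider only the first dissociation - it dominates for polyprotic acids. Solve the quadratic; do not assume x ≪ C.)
pH = 0.86

x² + Ka₁·x − Ka₁·C = 0 with Ka₁ = 5.90e-02, C = 0.465.
x = (−Ka₁ + √(Ka₁² + 4·Ka₁·C))/2 = 1.3874e-01 M, so pH = 0.86.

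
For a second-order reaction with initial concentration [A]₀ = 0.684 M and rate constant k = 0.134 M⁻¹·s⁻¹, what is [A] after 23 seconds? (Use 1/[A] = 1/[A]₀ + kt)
0.2201 M

1/[A] = 1/[A]₀ + k·t = 1/0.684 + (0.134)·(23) = 1.4620 + 3.0820 = 4.5440
[A] = 1/4.5440 = 0.2201 M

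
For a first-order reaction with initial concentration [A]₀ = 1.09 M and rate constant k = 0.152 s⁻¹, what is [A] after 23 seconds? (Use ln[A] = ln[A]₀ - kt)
0.0330 M

ln[A] = ln[A]₀ - k·t = ln(1.09) - (0.152)·(23) = 0.0862 - 3.4960 = -3.4098
[A] = e^(-3.4098) = 0.0330 M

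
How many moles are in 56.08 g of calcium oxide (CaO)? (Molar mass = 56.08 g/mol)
Moles = 56.08 g ÷ 56.08 g/mol = 1 mol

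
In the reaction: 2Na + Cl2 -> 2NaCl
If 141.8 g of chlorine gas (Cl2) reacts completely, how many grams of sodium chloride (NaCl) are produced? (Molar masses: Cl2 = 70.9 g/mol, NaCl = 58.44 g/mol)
Moles of Cl2 = 141.8 g ÷ 70.9 g/mol = 2 mol
Mole ratio: 2 mol NaCl / 1 mol Cl2
Moles of NaCl = 2 × (2/1) = 4 mol
Mass of NaCl = 4 mol × 58.44 g/mol = 233.8 g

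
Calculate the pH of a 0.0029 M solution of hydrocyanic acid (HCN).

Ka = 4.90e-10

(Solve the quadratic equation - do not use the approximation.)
pH = 5.92

x² + Ka×x - Ka×C = 0. Using quadratic formula: [H⁺] = 1.1918e-06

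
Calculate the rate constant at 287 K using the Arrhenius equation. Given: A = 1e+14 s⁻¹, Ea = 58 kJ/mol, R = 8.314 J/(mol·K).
2.78e+03 s⁻¹

k = A·exp(-Ea/(R·T)) = 1e+14·exp(-58000/(8.314·287)) = 1e+14·exp(-24.3073) = 1e+14·2.7764e-11 = 2.78e+03 s⁻¹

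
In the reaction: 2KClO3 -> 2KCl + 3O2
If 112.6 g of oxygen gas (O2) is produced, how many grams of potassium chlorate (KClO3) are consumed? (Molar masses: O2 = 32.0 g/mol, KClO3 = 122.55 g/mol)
Moles of O2 = 112.6 g ÷ 32.0 g/mol = 3.51875 mol
Mole ratio: 2 mol KClO3 / 3 mol O2
Moles of KClO3 = 3.51875 × (2/3) = 2.34583 mol
Mass of KClO3 = 2.34583 mol × 122.55 g/mol = 287.5 g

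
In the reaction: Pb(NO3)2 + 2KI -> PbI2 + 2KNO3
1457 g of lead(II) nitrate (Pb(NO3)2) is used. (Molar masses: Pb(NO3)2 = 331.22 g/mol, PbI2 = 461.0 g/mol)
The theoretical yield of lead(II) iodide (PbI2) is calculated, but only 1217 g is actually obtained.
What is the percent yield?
Moles of Pb(NO3)2 = 1457 g ÷ 331.22 g/mol = 4.39889 mol
Mole ratio: 1 mol PbI2 / 1 mol Pb(NO3)2
Moles of PbI2 = 4.39889 × (1/1) = 4.39889 mol
Theoretical yield = 4.39889 mol × 461.0 g/mol = 2027.9 g
Actual yield = 1217 g
Percent yield = (1217 / 2027.9) × 100% = 60.0%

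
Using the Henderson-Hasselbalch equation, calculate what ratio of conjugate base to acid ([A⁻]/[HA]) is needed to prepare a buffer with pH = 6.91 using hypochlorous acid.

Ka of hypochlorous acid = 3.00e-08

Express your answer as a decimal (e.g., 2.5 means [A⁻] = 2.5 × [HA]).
[A⁻]/[HA] = 0.244

pKa = −log(3.00e-08) = 7.5229. pH = pKa + log([A⁻]/[HA]). 6.91 = 7.5229 + log(ratio). log(ratio) = 6.91 − 7.5229 = -0.6129. ratio = 10^(-0.6129) = 0.244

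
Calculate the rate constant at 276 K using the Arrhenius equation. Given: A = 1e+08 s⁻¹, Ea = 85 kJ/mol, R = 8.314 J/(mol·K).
8.18e-09 s⁻¹

k = A·exp(-Ea/(R·T)) = 1e+08·exp(-85000/(8.314·276)) = 1e+08·exp(-37.0425) = 1e+08·8.1783e-17 = 8.18e-09 s⁻¹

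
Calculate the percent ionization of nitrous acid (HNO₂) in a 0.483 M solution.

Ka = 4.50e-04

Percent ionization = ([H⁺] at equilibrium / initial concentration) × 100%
Percent ionization = 3.01%

Let x = [H⁺]. Ka = x²/(C - x) ⇒ x² + (4.50e-04)x - (4.50e-04)(0.483) = 0. x = 1.4520e-02. Percent = (1.4520e-02/0.483) × 100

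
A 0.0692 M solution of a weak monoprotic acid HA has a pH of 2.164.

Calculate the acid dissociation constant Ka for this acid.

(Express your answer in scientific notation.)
K_a = 7.54e-04

[H⁺] = 10^(−pH) = 10^(−2.164) = 6.855e-03 M. For HA ⇌ H⁺ + A⁻, Ka = x²/(C − x) = (6.855e-03)²/(0.0692 − 6.855e-03) = 7.54e-04.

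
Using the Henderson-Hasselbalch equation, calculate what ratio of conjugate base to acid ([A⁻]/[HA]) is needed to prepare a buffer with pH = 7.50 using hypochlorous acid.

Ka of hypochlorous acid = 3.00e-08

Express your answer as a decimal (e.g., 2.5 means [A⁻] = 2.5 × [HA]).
[A⁻]/[HA] = 0.949

pKa = −log(3.00e-08) = 7.5229. pH = pKa + log([A⁻]/[HA]). 7.50 = 7.5229 + log(ratio). log(ratio) = 7.50 − 7.5229 = -0.0229. ratio = 10^(-0.0229) = 0.949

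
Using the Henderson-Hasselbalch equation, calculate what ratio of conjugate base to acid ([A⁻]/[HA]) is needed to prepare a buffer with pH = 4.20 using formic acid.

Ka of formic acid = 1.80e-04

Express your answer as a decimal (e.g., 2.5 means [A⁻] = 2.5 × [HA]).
[A⁻]/[HA] = 2.853

pKa = −log(1.80e-04) = 3.7447. pH = pKa + log([A⁻]/[HA]). 4.20 = 3.7447 + log(ratio). log(ratio) = 4.20 − 3.7447 = 0.4553. ratio = 10^(0.4553) = 2.853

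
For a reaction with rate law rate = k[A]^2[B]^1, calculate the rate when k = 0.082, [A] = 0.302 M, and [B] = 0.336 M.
0.002513 M/s

rate = k·[A]^2·[B]^1 = 0.082·(0.302)^2·(0.336)^1 = 0.082·0.091204·0.336 = 0.002513 M/s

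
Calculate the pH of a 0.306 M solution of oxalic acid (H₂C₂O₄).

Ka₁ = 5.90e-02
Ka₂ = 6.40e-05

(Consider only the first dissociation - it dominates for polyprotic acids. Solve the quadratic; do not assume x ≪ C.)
pH = 0.97

x² + Ka₁·x − Ka₁·C = 0 with Ka₁ = 5.90e-02, C = 0.306.
x = (−Ka₁ + √(Ka₁² + 4·Ka₁·C))/2 = 1.0807e-01 M, so pH = 0.97.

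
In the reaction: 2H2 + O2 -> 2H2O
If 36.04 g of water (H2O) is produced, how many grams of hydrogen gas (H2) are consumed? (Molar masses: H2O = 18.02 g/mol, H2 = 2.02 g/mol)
Moles of H2O = 36.04 g ÷ 18.02 g/mol = 2 mol
Mole ratio: 2 mol H2 / 2 mol H2O
Moles of H2 = 2 × (2/2) = 2 mol
Mass of H2 = 2 mol × 2.02 g/mol = 4.04 g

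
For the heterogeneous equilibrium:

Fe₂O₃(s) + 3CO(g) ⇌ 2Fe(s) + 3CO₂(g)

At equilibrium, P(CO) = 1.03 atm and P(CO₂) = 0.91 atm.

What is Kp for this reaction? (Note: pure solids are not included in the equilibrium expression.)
K_p = 0.690

Solids (Fe₂O₃, Fe) are excluded.
Kp = P(CO₂)³/P(CO)³ = (0.91)³/(1.03)³ = 0.7536/1.093 = 0.690.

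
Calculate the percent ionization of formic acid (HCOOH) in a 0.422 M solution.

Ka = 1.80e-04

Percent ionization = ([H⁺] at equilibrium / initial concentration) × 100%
Percent ionization = 2.04%

Let x = [H⁺]. Ka = x²/(C - x) ⇒ x² + (1.80e-04)x - (1.80e-04)(0.422) = 0. x = 8.6260e-03. Percent = (8.6260e-03/0.422) × 100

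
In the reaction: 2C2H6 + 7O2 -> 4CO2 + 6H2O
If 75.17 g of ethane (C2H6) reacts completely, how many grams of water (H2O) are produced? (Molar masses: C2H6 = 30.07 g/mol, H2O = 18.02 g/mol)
Moles of C2H6 = 75.17 g ÷ 30.07 g/mol = 2.49983 mol
Mole ratio: 6 mol H2O / 2 mol C2H6
Moles of H2O = 2.49983 × (6/2) = 7.4995 mol
Mass of H2O = 7.4995 mol × 18.02 g/mol = 135.1 g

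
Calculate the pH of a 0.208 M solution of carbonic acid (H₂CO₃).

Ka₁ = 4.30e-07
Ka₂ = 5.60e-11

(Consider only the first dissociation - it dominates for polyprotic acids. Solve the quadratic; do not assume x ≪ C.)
pH = 3.52

x² + Ka₁·x − Ka₁·C = 0 with Ka₁ = 4.30e-07, C = 0.208.
x = (−Ka₁ + √(Ka₁² + 4·Ka₁·C))/2 = 2.9885e-04 M, so pH = 3.52.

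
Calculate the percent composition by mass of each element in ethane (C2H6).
C: 79.88%, H: 20.11%

Molar mass of C2H6 = 30.07 g/mol
% C = (2 × 12.01) / 30.07 × 100% = 24.02 / 30.07 × 100% = 79.88%
% H = (6 × 1.008) / 30.07 × 100% = 6.048 / 30.07 × 100% = 20.11%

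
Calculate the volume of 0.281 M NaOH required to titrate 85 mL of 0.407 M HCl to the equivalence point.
V_{base} = 123.1 mL

At equivalence: moles acid = moles base.
moles HCl = 0.407 M × 0.085 L = 0.034595 mol
V_NaOH = 0.034595 mol ÷ 0.281 M = 0.1231 L = 123.1 mL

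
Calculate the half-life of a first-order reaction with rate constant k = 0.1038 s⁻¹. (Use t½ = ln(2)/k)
6.68 s

t½ = ln(2)/k = 0.6931/0.1038 = 6.68 s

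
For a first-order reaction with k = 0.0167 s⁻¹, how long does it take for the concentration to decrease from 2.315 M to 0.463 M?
96.37 s

From ln[A] = ln[A]₀ - k·t: t = ln([A]₀/[A])/k = ln(2.315/0.463)/0.0167 = ln(5.0000)/0.0167 = 1.6094/0.0167 = 96.37 s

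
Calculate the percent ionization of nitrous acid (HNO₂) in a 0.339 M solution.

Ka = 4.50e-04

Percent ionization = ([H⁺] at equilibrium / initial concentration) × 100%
Percent ionization = 3.58%

Let x = [H⁺]. Ka = x²/(C - x) ⇒ x² + (4.50e-04)x - (4.50e-04)(0.339) = 0. x = 1.2128e-02. Percent = (1.2128e-02/0.339) × 100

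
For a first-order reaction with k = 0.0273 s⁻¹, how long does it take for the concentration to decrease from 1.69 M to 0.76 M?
29.27 s

From ln[A] = ln[A]₀ - k·t: t = ln([A]₀/[A])/k = ln(1.69/0.76)/0.0273 = ln(2.2237)/0.0273 = 0.7992/0.0273 = 29.27 s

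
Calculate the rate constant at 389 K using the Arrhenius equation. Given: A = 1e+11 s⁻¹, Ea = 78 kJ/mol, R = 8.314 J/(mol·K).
3.36e+00 s⁻¹

k = A·exp(-Ea/(R·T)) = 1e+11·exp(-78000/(8.314·389)) = 1e+11·exp(-24.1176) = 1e+11·3.3561e-11 = 3.36e+00 s⁻¹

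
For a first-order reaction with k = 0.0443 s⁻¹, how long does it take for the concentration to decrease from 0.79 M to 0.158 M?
36.33 s

From ln[A] = ln[A]₀ - k·t: t = ln([A]₀/[A])/k = ln(0.79/0.158)/0.0443 = ln(5.0000)/0.0443 = 1.6094/0.0443 = 36.33 s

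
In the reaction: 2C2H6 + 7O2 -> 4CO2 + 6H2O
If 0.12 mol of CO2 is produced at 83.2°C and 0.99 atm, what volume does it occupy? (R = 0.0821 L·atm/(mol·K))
T = 83.2°C + 273.15 = 356.35 K
V = nRT/P = (0.12 × 0.0821 × 356.35) / 0.99
V = 3.55 L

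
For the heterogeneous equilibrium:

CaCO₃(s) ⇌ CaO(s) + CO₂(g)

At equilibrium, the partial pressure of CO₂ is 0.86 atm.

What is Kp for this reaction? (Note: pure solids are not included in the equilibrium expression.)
K_p = 0.86

Solids (CaCO₃, CaO) have activity 1 and are excluded.
Kp = P(CO₂) = 0.86.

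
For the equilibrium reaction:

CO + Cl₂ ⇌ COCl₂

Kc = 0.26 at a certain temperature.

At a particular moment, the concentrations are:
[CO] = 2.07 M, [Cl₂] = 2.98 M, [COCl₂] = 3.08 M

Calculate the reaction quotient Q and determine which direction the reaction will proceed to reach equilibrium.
Q = 0.499, Q > K, reaction proceeds reverse (toward reactants)

Q = ([COCl₂]) / ([CO] × [Cl₂])
  = ((3.08)) / ((2.07)·(2.98)) = 3.08/6.1686 = 0.4993
Since Q = 0.4993 > Kc = 0.26, the reaction proceeds reverse (toward reactants) to reach equilibrium.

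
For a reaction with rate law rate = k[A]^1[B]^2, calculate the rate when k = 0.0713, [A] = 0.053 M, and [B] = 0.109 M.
4.49e-05 M/s

rate = k·[A]^1·[B]^2 = 0.0713·(0.053)^1·(0.109)^2 = 0.0713·0.053·0.011881 = 4.49e-05 M/s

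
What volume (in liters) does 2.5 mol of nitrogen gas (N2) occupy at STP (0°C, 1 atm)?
At STP, 1 mol of gas occupies 22.4 L
Volume = 2.5 mol × 22.4 L/mol = 56.00 L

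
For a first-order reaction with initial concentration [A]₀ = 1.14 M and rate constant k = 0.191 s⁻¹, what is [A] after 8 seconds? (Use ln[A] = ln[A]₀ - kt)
0.2473 M

ln[A] = ln[A]₀ - k·t = ln(1.14) - (0.191)·(8) = 0.1310 - 1.5280 = -1.3970
[A] = e^(-1.3970) = 0.2473 M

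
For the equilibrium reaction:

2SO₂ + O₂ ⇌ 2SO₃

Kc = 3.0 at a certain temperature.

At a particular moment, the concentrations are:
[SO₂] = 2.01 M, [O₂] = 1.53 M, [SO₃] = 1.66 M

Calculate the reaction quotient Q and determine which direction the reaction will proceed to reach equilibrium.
Q = 0.446, Q < K, reaction proceeds forward (toward products)

Q = ([SO₃]^2) / ([SO₂]^2 × [O₂])
  = ((1.66)^2) / ((2.01)^2·(1.53)) = 2.7556/6.1814 = 0.4458
Since Q = 0.4458 < Kc = 3.0, the reaction proceeds forward (toward products) to reach equilibrium.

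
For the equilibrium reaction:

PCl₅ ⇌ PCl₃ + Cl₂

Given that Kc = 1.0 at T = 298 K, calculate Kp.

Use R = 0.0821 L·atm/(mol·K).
K_p = 24.4658

Δn = (moles gaseous products) − (moles gaseous reactants) = 1
T = 298 K; RT = 0.0821 × 298 = 24.4658
Kp = Kc·(RT)^Δn = 1.0 × (24.4658)^1 = 1.0 × 24.4658 = 24.4658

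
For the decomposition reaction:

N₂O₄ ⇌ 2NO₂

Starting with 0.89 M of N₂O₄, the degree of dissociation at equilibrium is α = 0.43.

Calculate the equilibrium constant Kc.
K_c = 1.1548

x = α·[A]₀ = 0.43 × 0.89 = 0.3827 M dissociated.
At eq: [N₂O₄] = 0.89 − 0.3827 = 0.5073 M; [NO₂] = 2x = 0.7654 M.
Kc = [NO₂]²/[N₂O₄] = (0.7654)²/0.5073 = 1.155.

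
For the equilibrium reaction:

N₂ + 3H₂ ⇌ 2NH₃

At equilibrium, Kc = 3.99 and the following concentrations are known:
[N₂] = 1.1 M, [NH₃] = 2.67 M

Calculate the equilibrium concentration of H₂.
[H₂] = 1.1755 M

Kc = ([NH₃]^2) / ([N₂] × [H₂]^3) = 3.99
[H₂]^3 = (product terms)/(Kc · other reactant terms) = 7.1289 / (3.99 · 1.1) = 1.6243
[H₂] = (1.6243)^(1/3) = 1.1755 M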